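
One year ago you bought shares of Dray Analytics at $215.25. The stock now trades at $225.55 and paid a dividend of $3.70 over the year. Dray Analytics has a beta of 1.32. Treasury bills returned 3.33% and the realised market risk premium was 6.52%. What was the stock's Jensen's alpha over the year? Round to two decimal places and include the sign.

-5.43%

Realised HPR = (P1 + D1 − P0) / P0 = (225.55 + 3.70 − 215.25) / 215.25 = 14.00 / 215.25 = 6.5041%
CAPM required = R_f + β·MRP = 3.33% + 1.32 × 6.52% = 11.9364%
α = realised − required = 6.5041% − 11.9364% = -5.43%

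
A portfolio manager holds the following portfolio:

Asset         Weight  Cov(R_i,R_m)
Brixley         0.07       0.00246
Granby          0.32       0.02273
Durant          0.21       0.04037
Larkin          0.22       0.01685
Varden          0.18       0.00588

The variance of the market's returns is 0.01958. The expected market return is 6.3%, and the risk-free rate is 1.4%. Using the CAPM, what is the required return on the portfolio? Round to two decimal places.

6.58%

β_Brixley = 0.00246 / 0.01958 = 0.1256
β_Granby = 0.02273 / 0.01958 = 1.1609
β_Durant = 0.04037 / 0.01958 = 2.0618
β_Larkin = 0.01685 / 0.01958 = 0.8606
β_Varden = 0.00588 / 0.01958 = 0.3003
β_P = Σ w_i β_i = 0.07×0.1256 + 0.32×1.1609 + 0.21×2.0618 + 0.22×0.8606 + 0.18×0.3003 = 1.0566
MRP = 6.3% − 1.4% = 4.90%
E(R_P) = R_f + β_P × MRP = 1.4% + 1.0566 × 4.9% = 6.58%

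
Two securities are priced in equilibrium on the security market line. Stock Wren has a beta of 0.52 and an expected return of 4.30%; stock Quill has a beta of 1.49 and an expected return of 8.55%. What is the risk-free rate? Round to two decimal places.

2.02%

Both satisfy E(R) = R_f + β·MRP, so the slope of the SML is
MRP = (8.55% − 4.30%) / (1.49 − 0.52) = 4.25% / 0.97 = 4.3814%
R_f = E(R_Wren) − β_Wren·MRP = 4.30% − 0.52 × 4.3814% = 2.0217%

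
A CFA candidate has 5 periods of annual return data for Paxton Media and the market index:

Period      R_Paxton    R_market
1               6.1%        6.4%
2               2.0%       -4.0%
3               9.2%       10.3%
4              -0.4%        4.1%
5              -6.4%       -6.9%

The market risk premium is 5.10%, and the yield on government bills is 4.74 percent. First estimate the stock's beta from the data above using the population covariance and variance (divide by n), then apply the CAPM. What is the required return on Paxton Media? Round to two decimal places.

8.36%

Mean R_i = (6.1 + 2.0 + 9.2 − 0.4 − 6.4) / 5 = 2.1000%
Mean R_m = (6.4 − 4.0 + 10.3 + 4.1 − 6.9) / 5 = 1.9800%
Σ(R_i − R̄_i)(R_m − R̄_m) = 147.5300  ⇒  Cov = 147.5300 / 5 = 29.5060
Σ(R_m − R̄_m)² = 207.8680  ⇒  Var(R_m) = 207.8680 / 5 = 41.5736
β = Cov / Var(R_m) = 29.5060 / 41.5736 = 0.7097
E(R) = R_f + β × MRP = 4.74% + 0.7097 × 5.10% = 8.36%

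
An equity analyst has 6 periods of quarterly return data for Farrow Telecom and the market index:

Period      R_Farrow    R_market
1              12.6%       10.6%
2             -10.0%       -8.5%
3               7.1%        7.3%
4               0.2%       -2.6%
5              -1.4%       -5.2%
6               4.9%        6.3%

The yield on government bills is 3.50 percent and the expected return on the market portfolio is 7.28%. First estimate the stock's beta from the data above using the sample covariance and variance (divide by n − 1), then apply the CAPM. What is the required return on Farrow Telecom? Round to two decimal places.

Mean R_i = (12.6 − 10.0 + 7.1 + 0.2 − 1.4 + 4.9) / 6 = 2.2333%
Mean R_m = (10.6 − 8.5 + 7.3 − 2.6 − 5.2 + 6.3) / 6 = 1.3167%
Σ(R_i − R̄_i)(R_m − R̄_m) = 290.3767  ⇒  Cov = 290.3767 / 5 = 58.0753
Σ(R_m − R̄_m)² = 300.9883  ⇒  Var(R_m) = 300.9883 / 5 = 60.1977
β = Cov / Var(R_m) = 58.0753 / 60.1977 = 0.9647
MRP = 7.28% − 3.50% = 3.78%
E(R) = R_f + β × MRP = 3.50% + 0.9647 × 3.78% = 7.15%

7.15%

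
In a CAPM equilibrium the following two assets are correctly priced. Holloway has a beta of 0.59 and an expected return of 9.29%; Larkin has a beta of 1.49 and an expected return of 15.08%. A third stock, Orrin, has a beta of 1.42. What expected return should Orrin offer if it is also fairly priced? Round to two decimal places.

MRP (SML slope) = (15.08% − 9.29%) / (1.49 − 0.59) = 5.79% / 0.90 = 6.4333%
R_f (intercept) = 9.29% − 0.59 × 6.4333% = 5.4944%
E(R_Orrin) = R_f + β × MRP = 5.4944% + 1.42 × 6.4333% = 14.63%

14.63%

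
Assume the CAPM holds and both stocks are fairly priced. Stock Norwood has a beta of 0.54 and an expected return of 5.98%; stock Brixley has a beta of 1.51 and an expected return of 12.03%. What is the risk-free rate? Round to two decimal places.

2.61%

Both satisfy E(R) = R_f + β·MRP, so the slope of the SML is
MRP = (12.03% − 5.98%) / (1.51 − 0.54) = 6.05% / 0.97 = 6.2371%
R_f = E(R_Norwood) − β_Norwood·MRP = 5.98% − 0.54 × 6.2371% = 2.6120%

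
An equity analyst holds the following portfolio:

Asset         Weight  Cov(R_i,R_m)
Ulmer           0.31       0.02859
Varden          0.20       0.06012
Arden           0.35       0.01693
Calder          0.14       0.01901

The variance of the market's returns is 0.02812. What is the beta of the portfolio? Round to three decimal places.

1.048

β_Ulmer = 0.02859 / 0.02812 = 1.0167
β_Varden = 0.06012 / 0.02812 = 2.1380
β_Arden = 0.01693 / 0.02812 = 0.6021
β_Calder = 0.01901 / 0.02812 = 0.6760
β_P = Σ w_i β_i = 0.31×1.0167 + 0.20×2.1380 + 0.35×0.6021 + 0.14×0.6760 = 1.0482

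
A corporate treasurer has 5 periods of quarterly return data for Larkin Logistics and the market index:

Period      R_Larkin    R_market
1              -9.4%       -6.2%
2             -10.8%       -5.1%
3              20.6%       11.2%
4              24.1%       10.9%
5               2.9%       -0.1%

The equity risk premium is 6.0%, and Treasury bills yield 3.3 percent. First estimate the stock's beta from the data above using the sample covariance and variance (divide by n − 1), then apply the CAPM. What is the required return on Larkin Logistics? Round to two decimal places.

14.80%

Mean R_i = (-9.4 − 10.8 + 20.6 + 24.1 + 2.9) / 5 = 5.4800%
Mean R_m = (-6.2 − 5.1 + 11.2 + 10.9 − 0.1) / 5 = 2.1400%
Σ(R_i − R̄_i)(R_m − R̄_m) = 547.8440  ⇒  Cov = 547.8440 / 4 = 136.9610
Σ(R_m − R̄_m)² = 285.8120  ⇒  Var(R_m) = 285.8120 / 4 = 71.4530
β = Cov / Var(R_m) = 136.9610 / 71.4530 = 1.9168
E(R) = R_f + β × MRP = 3.3% + 1.9168 × 6.0% = 14.80%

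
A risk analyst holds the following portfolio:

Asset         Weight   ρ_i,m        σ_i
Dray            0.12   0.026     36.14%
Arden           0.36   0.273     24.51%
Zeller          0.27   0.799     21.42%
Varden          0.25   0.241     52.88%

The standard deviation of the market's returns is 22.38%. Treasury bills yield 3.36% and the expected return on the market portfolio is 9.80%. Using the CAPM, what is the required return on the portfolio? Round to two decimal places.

6.33%

β_Dray = 0.026 × 36.14% / 22.38% = 0.0420
β_Arden = 0.273 × 24.51% / 22.38% = 0.2990
β_Zeller = 0.799 × 21.42% / 22.38% = 0.7647
β_Varden = 0.241 × 52.88% / 22.38% = 0.5694
β_P = Σ w_i β_i = 0.12×0.0420 + 0.36×0.2990 + 0.27×0.7647 + 0.25×0.5694 = 0.4615
MRP = 9.80% − 3.36% = 6.44%
E(R_P) = R_f + β_P × MRP = 3.36% + 0.4615 × 6.44% = 6.33%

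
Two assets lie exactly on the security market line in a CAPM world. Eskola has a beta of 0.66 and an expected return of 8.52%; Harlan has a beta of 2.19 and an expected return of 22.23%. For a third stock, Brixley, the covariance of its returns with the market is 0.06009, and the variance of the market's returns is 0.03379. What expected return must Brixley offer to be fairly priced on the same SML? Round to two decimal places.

18.54%

MRP = (22.23% − 8.52%) / (2.19 − 0.66) = 8.9608%
R_f = 8.52% − 0.66 × 8.9608% = 2.6059%
β_Brixley = Cov / Var(R_m) = 0.06009 / 0.03379 = 1.7783
E(R_Brixley) = R_f + β × MRP = 2.6059% + 1.7783 × 8.9608% = 18.54%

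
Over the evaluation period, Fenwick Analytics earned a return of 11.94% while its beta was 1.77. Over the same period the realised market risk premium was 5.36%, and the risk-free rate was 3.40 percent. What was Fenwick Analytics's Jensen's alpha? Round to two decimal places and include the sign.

CAPM benchmark = R_f + β(R_m − R_f) = 3.40% + 1.77 × 5.36% = 12.8872%
α = actual − benchmark = 11.94% − 12.8872% = -0.95%

-0.95%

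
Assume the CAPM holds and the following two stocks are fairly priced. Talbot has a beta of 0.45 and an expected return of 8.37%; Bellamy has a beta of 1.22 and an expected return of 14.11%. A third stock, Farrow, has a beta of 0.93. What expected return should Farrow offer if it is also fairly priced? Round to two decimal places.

MRP (SML slope) = (14.11% − 8.37%) / (1.22 − 0.45) = 5.74% / 0.77 = 7.4545%
R_f (intercept) = 8.37% − 0.45 × 7.4545% = 5.0155%
E(R_Farrow) = R_f + β × MRP = 5.0155% + 0.93 × 7.4545% = 11.95%

11.95%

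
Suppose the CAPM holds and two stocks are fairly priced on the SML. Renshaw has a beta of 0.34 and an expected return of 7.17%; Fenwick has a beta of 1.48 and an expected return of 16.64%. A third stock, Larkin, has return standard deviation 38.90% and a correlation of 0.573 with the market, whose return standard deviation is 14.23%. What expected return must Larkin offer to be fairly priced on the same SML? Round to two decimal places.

MRP = (16.64% − 7.17%) / (1.48 − 0.34) = 8.3070%
R_f = 7.17% − 0.34 × 8.3070% = 4.3456%
β_Larkin = ρ·σ_i/σ_m = 0.573 × 38.90 / 14.23 = 1.5664
E(R_Larkin) = R_f + β × MRP = 4.3456% + 1.5664 × 8.3070% = 17.36%

17.36%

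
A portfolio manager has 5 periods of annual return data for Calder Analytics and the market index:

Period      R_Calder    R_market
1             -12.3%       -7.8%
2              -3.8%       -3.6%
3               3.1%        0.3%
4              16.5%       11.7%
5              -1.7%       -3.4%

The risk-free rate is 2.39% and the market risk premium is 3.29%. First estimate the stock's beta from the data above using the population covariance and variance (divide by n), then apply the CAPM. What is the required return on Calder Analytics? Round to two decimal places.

Mean R_i = (-12.3 − 3.8 + 3.1 + 16.5 − 1.7) / 5 = 0.3600%
Mean R_m = (-7.8 − 3.6 + 0.3 + 11.7 − 3.4) / 5 = -0.5600%
Σ(R_i − R̄_i)(R_m − R̄_m) = 310.3880  ⇒  Cov = 310.3880 / 5 = 62.0776
Σ(R_m − R̄_m)² = 220.7720  ⇒  Var(R_m) = 220.7720 / 5 = 44.1544
β = Cov / Var(R_m) = 62.0776 / 44.1544 = 1.4059
E(R) = R_f + β × MRP = 2.39% + 1.4059 × 3.29% = 7.02%

7.02%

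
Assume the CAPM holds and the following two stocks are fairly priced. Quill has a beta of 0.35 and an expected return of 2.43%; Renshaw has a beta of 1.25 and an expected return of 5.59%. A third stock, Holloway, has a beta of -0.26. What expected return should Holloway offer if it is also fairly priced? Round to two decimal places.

MRP (SML slope) = (5.59% − 2.43%) / (1.25 − 0.35) = 3.16% / 0.90 = 3.5111%
R_f (intercept) = 2.43% − 0.35 × 3.5111% = 1.2011%
E(R_Holloway) = R_f + β × MRP = 1.2011% + -0.26 × 3.5111% = 0.29%

0.29%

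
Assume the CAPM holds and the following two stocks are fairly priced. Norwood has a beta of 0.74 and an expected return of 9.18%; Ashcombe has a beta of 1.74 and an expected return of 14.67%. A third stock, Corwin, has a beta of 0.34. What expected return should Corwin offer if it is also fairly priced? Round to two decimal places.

6.98%

MRP (SML slope) = (14.67% − 9.18%) / (1.74 − 0.74) = 5.49% / 1.00 = 5.4900%
R_f (intercept) = 9.18% − 0.74 × 5.4900% = 5.1174%
E(R_Corwin) = R_f + β × MRP = 5.1174% + 0.34 × 5.4900% = 6.98%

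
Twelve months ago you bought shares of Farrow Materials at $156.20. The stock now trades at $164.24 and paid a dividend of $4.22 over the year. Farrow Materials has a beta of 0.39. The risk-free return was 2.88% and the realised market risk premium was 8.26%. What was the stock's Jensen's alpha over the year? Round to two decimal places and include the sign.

+1.75%

Realised HPR = (P1 + D1 − P0) / P0 = (164.24 + 4.22 − 156.20) / 156.20 = 12.26 / 156.20 = 7.8489%
CAPM required = R_f + β·MRP = 2.88% + 0.39 × 8.26% = 6.1014%
α = realised − required = 7.8489% − 6.1014% = +1.75%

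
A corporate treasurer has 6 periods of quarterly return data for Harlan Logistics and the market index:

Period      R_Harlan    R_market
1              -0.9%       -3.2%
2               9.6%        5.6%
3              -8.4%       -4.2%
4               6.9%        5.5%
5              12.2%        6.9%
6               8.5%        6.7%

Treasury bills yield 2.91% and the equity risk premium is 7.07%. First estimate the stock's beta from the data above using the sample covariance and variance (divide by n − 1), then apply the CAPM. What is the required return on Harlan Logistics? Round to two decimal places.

13.11%

Mean R_i = (-0.9 + 9.6 − 8.4 + 6.9 + 12.2 + 8.5) / 6 = 4.6500%
Mean R_m = (-3.2 + 5.6 − 4.2 + 5.5 + 6.9 + 6.7) / 6 = 2.8833%
Σ(R_i − R̄_i)(R_m − R̄_m) = 190.5550  ⇒  Cov = 190.5550 / 5 = 38.1110
Σ(R_m − R̄_m)² = 132.1083  ⇒  Var(R_m) = 132.1083 / 5 = 26.4217
β = Cov / Var(R_m) = 38.1110 / 26.4217 = 1.4424
E(R) = R_f + β × MRP = 2.91% + 1.4424 × 7.07% = 13.11%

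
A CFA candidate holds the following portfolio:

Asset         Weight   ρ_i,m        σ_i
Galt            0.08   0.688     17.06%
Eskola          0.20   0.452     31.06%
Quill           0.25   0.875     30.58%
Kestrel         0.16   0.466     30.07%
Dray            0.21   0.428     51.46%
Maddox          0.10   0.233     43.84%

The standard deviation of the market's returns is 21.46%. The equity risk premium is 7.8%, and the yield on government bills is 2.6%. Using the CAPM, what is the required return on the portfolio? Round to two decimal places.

β_Galt = 0.688 × 17.06% / 21.46% = 0.5469
β_Eskola = 0.452 × 31.06% / 21.46% = 0.6542
β_Quill = 0.875 × 30.58% / 21.46% = 1.2469
β_Kestrel = 0.466 × 30.07% / 21.46% = 0.6530
β_Dray = 0.428 × 51.46% / 21.46% = 1.0263
β_Maddox = 0.233 × 43.84% / 21.46% = 0.4760
β_P = Σ w_i β_i = 0.08×0.5469 + 0.20×0.6542 + 0.25×1.2469 + 0.16×0.6530 + 0.21×1.0263 + 0.10×0.4760 = 0.8539
E(R_P) = R_f + β_P × MRP = 2.6% + 0.8539 × 7.8% = 9.26%

9.26%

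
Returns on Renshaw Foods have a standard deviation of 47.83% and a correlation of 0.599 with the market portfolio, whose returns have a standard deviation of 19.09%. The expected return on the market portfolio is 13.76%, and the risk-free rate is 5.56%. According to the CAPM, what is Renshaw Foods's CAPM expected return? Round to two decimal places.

β = ρ × σ_i / σ_m = 0.599 × 47.83% / 19.09% = 1.5008
MRP = 13.76% − 5.56% = 8.20%
E(R) = 5.56% + 1.5008 × 8.20% = 17.87%

17.87%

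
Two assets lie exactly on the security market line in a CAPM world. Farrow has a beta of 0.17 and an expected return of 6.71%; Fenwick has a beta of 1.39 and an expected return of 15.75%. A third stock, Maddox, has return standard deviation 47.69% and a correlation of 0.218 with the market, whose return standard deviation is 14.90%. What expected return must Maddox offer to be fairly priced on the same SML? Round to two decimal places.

10.62%

MRP = (15.75% − 6.71%) / (1.39 − 0.17) = 7.4098%
R_f = 6.71% − 0.17 × 7.4098% = 5.4503%
β_Maddox = ρ·σ_i/σ_m = 0.218 × 47.69 / 14.90 = 0.6977
E(R_Maddox) = R_f + β × MRP = 5.4503% + 0.6977 × 7.4098% = 10.62%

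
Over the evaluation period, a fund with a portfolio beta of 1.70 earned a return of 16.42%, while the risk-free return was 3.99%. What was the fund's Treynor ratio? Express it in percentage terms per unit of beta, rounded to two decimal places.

7.31%

Treynor = (R_P − R_f) / β_P = (16.42% − 3.99%) / 1.7000 = 12.43% / 1.7000 = 7.31%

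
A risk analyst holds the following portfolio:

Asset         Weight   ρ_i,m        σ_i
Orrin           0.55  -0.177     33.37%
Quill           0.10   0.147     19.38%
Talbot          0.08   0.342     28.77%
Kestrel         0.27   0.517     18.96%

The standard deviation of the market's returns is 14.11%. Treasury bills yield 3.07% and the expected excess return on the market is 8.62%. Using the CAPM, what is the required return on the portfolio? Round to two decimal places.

3.36%

β_Orrin = -0.177 × 33.37% / 14.11% = -0.4186
β_Quill = 0.147 × 19.38% / 14.11% = 0.2019
β_Talbot = 0.342 × 28.77% / 14.11% = 0.6973
β_Kestrel = 0.517 × 18.96% / 14.11% = 0.6947
β_P = Σ w_i β_i = 0.55×-0.4186 + 0.10×0.2019 + 0.08×0.6973 + 0.27×0.6947 = 0.0333
E(R_P) = R_f + β_P × MRP = 3.07% + 0.0333 × 8.62% = 3.36%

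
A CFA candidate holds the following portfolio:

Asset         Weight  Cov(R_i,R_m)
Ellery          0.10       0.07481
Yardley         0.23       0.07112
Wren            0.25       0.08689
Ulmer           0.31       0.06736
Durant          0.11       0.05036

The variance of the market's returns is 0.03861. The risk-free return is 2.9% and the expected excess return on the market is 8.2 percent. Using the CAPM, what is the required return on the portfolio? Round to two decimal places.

18.19%

β_Ellery = 0.07481 / 0.03861 = 1.9376
β_Yardley = 0.07112 / 0.03861 = 1.8420
β_Wren = 0.08689 / 0.03861 = 2.2505
β_Ulmer = 0.06736 / 0.03861 = 1.7446
β_Durant = 0.05036 / 0.03861 = 1.3043
β_P = Σ w_i β_i = 0.10×1.9376 + 0.23×1.8420 + 0.25×2.2505 + 0.31×1.7446 + 0.11×1.3043 = 1.8643
E(R_P) = R_f + β_P × MRP = 2.9% + 1.8643 × 8.2% = 18.19%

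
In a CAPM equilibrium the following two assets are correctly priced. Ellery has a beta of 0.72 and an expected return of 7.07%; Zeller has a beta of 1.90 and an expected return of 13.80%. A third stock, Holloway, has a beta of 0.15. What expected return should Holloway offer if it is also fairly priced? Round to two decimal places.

3.82%

MRP (SML slope) = (13.80% − 7.07%) / (1.90 − 0.72) = 6.73% / 1.18 = 5.7034%
R_f (intercept) = 7.07% − 0.72 × 5.7034% = 2.9636%
E(R_Holloway) = R_f + β × MRP = 2.9636% + 0.15 × 5.7034% = 3.82%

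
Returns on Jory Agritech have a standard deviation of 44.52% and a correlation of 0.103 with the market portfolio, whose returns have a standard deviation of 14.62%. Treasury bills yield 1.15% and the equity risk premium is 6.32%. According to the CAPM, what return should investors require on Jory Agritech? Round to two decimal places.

3.13%

β = ρ × σ_i / σ_m = 0.103 × 44.52% / 14.62% = 0.3136
E(R) = 1.15% + 0.3136 × 6.32% = 3.13%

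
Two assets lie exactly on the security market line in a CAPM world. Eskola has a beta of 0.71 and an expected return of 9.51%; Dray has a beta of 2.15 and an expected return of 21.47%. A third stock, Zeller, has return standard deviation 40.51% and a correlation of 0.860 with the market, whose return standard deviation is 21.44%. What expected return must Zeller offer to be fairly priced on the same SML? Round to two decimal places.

17.11%

MRP = (21.47% − 9.51%) / (2.15 − 0.71) = 8.3056%
R_f = 9.51% − 0.71 × 8.3056% = 3.6130%
β_Zeller = ρ·σ_i/σ_m = 0.860 × 40.51 / 21.44 = 1.6249
E(R_Zeller) = R_f + β × MRP = 3.6130% + 1.6249 × 8.3056% = 17.11%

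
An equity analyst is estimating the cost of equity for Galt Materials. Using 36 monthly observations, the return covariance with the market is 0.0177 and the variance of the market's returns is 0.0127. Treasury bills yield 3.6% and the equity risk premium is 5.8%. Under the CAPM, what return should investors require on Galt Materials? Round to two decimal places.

β = Cov(R_i, R_m) / Var(R_m) = 0.0177 / 0.0127 = 1.3937
E(R) = R_f + β × MRP = 3.6% + 1.3937 × 5.8% = 11.68%

11.68%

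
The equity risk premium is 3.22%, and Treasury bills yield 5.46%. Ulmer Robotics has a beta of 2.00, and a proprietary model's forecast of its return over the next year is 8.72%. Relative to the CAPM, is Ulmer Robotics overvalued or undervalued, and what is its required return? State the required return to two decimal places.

Overvalued; required return 11.90%

Required return = R_f + β·MRP = 5.46% + 2.00 × 3.22% = 11.90%
Forecast 8.72% < required 11.90% → the stock plots below the SML → overvalued.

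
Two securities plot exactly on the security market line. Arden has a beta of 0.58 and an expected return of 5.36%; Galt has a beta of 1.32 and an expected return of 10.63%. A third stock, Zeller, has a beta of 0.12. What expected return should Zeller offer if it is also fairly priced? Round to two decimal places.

2.08%

MRP (SML slope) = (10.63% − 5.36%) / (1.32 − 0.58) = 5.27% / 0.74 = 7.1216%
R_f (intercept) = 5.36% − 0.58 × 7.1216% = 1.2295%
E(R_Zeller) = R_f + β × MRP = 1.2295% + 0.12 × 7.1216% = 2.08%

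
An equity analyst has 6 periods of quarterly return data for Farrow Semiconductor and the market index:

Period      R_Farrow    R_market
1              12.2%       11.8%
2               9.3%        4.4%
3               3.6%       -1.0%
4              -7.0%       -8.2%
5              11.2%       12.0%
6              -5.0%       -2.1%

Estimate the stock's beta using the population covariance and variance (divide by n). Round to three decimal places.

0.962

Mean R_i = (12.2 + 9.3 + 3.6 − 7.0 + 11.2 − 5.0) / 6 = 4.0500%
Mean R_m = (11.8 + 4.4 − 1.0 − 8.2 + 12.0 − 2.1) / 6 = 2.8167%
Σ(R_i − R̄_i)(R_m − R̄_m) = 315.1350  ⇒  Cov = 315.1350 / 6 = 52.5225
Σ(R_m − R̄_m)² = 327.6483  ⇒  Var(R_m) = 327.6483 / 6 = 54.6081
β = Cov / Var(R_m) = 52.5225 / 54.6081 = 0.9618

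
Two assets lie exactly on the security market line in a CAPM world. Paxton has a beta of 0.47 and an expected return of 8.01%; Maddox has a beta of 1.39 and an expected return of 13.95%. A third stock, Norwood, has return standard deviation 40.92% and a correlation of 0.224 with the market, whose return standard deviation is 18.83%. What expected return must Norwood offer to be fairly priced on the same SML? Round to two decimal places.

8.12%

MRP = (13.95% − 8.01%) / (1.39 − 0.47) = 6.4565%
R_f = 8.01% − 0.47 × 6.4565% = 4.9754%
β_Norwood = ρ·σ_i/σ_m = 0.224 × 40.92 / 18.83 = 0.4868
E(R_Norwood) = R_f + β × MRP = 4.9754% + 0.4868 × 6.4565% = 8.12%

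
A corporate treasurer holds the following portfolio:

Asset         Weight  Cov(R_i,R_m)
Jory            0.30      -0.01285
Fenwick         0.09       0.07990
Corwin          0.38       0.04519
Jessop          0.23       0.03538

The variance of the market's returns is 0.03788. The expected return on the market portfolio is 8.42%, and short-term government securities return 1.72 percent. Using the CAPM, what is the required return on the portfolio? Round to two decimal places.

β_Jory = -0.01285 / 0.03788 = -0.3392
β_Fenwick = 0.07990 / 0.03788 = 2.1093
β_Corwin = 0.04519 / 0.03788 = 1.1930
β_Jessop = 0.03538 / 0.03788 = 0.9340
β_P = Σ w_i β_i = 0.30×-0.3392 + 0.09×2.1093 + 0.38×1.1930 + 0.23×0.9340 = 0.7562
MRP = 8.42% − 1.72% = 6.70%
E(R_P) = R_f + β_P × MRP = 1.72% + 0.7562 × 6.70% = 6.79%

6.79%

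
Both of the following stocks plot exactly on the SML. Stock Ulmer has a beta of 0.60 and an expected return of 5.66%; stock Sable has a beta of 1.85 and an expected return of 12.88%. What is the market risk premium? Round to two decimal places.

5.78%

Both satisfy E(R) = R_f + β·MRP, so the slope of the SML is
MRP = (12.88% − 5.66%) / (1.85 − 0.60) = 7.22% / 1.25 = 5.7760%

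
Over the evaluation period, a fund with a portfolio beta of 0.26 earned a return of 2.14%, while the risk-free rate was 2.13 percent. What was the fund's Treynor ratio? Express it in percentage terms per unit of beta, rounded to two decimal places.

0.04%

Treynor = (R_P − R_f) / β_P = (2.14% − 2.13%) / 0.2600 = 0.01% / 0.2600 = 0.04%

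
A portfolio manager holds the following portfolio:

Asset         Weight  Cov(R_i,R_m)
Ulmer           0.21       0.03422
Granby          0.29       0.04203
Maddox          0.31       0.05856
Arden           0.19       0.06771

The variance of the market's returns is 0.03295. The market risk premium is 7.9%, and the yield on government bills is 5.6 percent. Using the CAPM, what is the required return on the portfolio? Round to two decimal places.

β_Ulmer = 0.03422 / 0.03295 = 1.0385
β_Granby = 0.04203 / 0.03295 = 1.2756
β_Maddox = 0.05856 / 0.03295 = 1.7772
β_Arden = 0.06771 / 0.03295 = 2.0549
β_P = Σ w_i β_i = 0.21×1.0385 + 0.29×1.2756 + 0.31×1.7772 + 0.19×2.0549 = 1.5294
E(R_P) = R_f + β_P × MRP = 5.6% + 1.5294 × 7.9% = 17.68%

17.68%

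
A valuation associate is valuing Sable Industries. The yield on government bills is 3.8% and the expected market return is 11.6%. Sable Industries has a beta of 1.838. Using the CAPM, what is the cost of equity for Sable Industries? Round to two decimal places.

Market risk premium = E(R_m) − R_f = 11.6% − 3.8% = 7.80%
E(R) = R_f + β × MRP = 3.8% + 1.838 × 7.8% = 18.14%

18.14%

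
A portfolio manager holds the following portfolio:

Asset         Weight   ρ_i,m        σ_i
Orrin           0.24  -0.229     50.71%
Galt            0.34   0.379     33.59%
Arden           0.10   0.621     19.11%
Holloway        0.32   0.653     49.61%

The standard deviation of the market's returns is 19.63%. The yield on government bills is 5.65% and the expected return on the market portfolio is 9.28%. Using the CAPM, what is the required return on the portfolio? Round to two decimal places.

8.07%

β_Orrin = -0.229 × 50.71% / 19.63% = -0.5916
β_Galt = 0.379 × 33.59% / 19.63% = 0.6485
β_Arden = 0.621 × 19.11% / 19.63% = 0.6045
β_Holloway = 0.653 × 49.61% / 19.63% = 1.6503
β_P = Σ w_i β_i = 0.24×-0.5916 + 0.34×0.6485 + 0.10×0.6045 + 0.32×1.6503 = 0.6671
MRP = 9.28% − 5.65% = 3.63%
E(R_P) = R_f + β_P × MRP = 5.65% + 0.6671 × 3.63% = 8.07%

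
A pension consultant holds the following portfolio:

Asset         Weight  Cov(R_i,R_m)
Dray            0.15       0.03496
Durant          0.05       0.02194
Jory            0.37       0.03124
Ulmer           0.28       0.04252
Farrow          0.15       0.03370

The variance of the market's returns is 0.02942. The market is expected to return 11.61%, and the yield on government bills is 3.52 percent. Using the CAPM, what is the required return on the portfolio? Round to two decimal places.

β_Dray = 0.03496 / 0.02942 = 1.1883
β_Durant = 0.02194 / 0.02942 = 0.7458
β_Jory = 0.03124 / 0.02942 = 1.0619
β_Ulmer = 0.04252 / 0.02942 = 1.4453
β_Farrow = 0.03370 / 0.02942 = 1.1455
β_P = Σ w_i β_i = 0.15×1.1883 + 0.05×0.7458 + 0.37×1.0619 + 0.28×1.4453 + 0.15×1.1455 = 1.1849
MRP = 11.61% − 3.52% = 8.09%
E(R_P) = R_f + β_P × MRP = 3.52% + 1.1849 × 8.09% = 13.11%

13.11%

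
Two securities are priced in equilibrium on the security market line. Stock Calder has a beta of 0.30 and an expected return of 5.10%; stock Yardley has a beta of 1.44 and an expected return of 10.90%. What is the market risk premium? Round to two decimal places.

Both satisfy E(R) = R_f + β·MRP, so the slope of the SML is
MRP = (10.90% − 5.10%) / (1.44 − 0.30) = 5.80% / 1.14 = 5.0877%

5.09%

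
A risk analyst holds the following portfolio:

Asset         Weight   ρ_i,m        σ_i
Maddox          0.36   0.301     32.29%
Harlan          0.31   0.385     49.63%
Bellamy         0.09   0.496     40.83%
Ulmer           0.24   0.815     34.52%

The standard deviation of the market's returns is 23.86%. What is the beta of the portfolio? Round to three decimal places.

0.754

β_Maddox = 0.301 × 32.29% / 23.86% = 0.4073
β_Harlan = 0.385 × 49.63% / 23.86% = 0.8008
β_Bellamy = 0.496 × 40.83% / 23.86% = 0.8488
β_Ulmer = 0.815 × 34.52% / 23.86% = 1.1791
β_P = Σ w_i β_i = 0.36×0.4073 + 0.31×0.8008 + 0.09×0.8488 + 0.24×1.1791 = 0.7543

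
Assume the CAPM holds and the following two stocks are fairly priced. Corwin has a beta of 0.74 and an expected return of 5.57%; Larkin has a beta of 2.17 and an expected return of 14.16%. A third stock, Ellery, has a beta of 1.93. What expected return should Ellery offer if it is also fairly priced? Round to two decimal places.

12.72%

MRP (SML slope) = (14.16% − 5.57%) / (2.17 − 0.74) = 8.59% / 1.43 = 6.0070%
R_f (intercept) = 5.57% − 0.74 × 6.0070% = 1.1248%
E(R_Ellery) = R_f + β × MRP = 1.1248% + 1.93 × 6.0070% = 12.72%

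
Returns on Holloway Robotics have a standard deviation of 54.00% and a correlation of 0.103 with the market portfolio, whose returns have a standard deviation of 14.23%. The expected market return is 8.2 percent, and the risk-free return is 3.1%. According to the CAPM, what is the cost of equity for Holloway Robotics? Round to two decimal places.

β = ρ × σ_i / σ_m = 0.103 × 54.00% / 14.23% = 0.3909
MRP = 8.2% − 3.1% = 5.10%
E(R) = 3.1% + 0.3909 × 5.1% = 5.09%

5.09%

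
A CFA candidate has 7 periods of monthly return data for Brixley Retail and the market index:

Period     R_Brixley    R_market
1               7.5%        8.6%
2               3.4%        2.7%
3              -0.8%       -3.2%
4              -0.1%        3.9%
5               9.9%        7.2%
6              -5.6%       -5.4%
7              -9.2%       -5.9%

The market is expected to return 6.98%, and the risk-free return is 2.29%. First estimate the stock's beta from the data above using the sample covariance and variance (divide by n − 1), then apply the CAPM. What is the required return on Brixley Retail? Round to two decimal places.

Mean R_i = (7.5 + 3.4 − 0.8 − 0.1 + 9.9 − 5.6 − 9.2) / 7 = 0.7286%
Mean R_m = (8.6 + 2.7 − 3.2 + 3.9 + 7.2 − 5.4 − 5.9) / 7 = 1.1286%
Σ(R_i − R̄_i)(R_m − R̄_m) = 225.8943  ⇒  Cov = 225.8943 / 6 = 37.6491
Σ(R_m − R̄_m)² = 213.5943  ⇒  Var(R_m) = 213.5943 / 6 = 35.5991
β = Cov / Var(R_m) = 37.6491 / 35.5991 = 1.0576
MRP = 6.98% − 2.29% = 4.69%
E(R) = R_f + β × MRP = 2.29% + 1.0576 × 4.69% = 7.25%

7.25%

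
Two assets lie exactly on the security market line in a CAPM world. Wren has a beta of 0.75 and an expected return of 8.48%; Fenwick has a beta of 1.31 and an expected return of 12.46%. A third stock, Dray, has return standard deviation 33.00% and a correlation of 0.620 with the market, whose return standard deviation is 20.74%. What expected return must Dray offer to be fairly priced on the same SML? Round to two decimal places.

10.16%

MRP = (12.46% − 8.48%) / (1.31 − 0.75) = 7.1071%
R_f = 8.48% − 0.75 × 7.1071% = 3.1497%
β_Dray = ρ·σ_i/σ_m = 0.620 × 33.00 / 20.74 = 0.9865
E(R_Dray) = R_f + β × MRP = 3.1497% + 0.9865 × 7.1071% = 10.16%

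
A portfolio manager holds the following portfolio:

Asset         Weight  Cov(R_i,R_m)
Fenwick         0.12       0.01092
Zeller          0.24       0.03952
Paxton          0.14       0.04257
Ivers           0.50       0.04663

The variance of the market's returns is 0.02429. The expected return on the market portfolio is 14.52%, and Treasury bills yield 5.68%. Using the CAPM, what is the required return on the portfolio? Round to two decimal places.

20.26%

β_Fenwick = 0.01092 / 0.02429 = 0.4496
β_Zeller = 0.03952 / 0.02429 = 1.6270
β_Paxton = 0.04257 / 0.02429 = 1.7526
β_Ivers = 0.04663 / 0.02429 = 1.9197
β_P = Σ w_i β_i = 0.12×0.4496 + 0.24×1.6270 + 0.14×1.7526 + 0.50×1.9197 = 1.6496
MRP = 14.52% − 5.68% = 8.84%
E(R_P) = R_f + β_P × MRP = 5.68% + 1.6496 × 8.84% = 20.26%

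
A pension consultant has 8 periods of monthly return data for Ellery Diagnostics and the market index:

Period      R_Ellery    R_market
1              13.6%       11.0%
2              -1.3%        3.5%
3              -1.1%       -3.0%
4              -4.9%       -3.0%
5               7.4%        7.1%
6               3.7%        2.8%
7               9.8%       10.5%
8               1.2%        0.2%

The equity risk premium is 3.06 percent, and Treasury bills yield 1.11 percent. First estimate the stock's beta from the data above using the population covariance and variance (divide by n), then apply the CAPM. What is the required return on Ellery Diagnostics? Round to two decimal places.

Mean R_i = (13.6 − 1.3 − 1.1 − 4.9 + 7.4 + 3.7 + 9.8 + 1.2) / 8 = 3.5500%
Mean R_m = (11.0 + 3.5 − 3.0 − 3.0 + 7.1 + 2.8 + 10.5 + 0.2) / 8 = 3.6375%
Σ(R_i − R̄_i)(R_m − R̄_m) = 225.7850  ⇒  Cov = 225.7850 / 8 = 28.2231
Σ(R_m − R̄_m)² = 213.9388  ⇒  Var(R_m) = 213.9388 / 8 = 26.7424
β = Cov / Var(R_m) = 28.2231 / 26.7424 = 1.0554
E(R) = R_f + β × MRP = 1.11% + 1.0554 × 3.06% = 4.34%

4.34%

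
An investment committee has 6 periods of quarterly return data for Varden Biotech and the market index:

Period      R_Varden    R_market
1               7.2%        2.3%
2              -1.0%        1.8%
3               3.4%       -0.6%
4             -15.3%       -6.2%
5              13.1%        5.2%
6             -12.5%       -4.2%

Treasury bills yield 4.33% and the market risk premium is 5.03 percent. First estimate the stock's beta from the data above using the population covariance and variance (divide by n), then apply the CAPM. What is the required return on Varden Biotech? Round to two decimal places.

16.79%

Mean R_i = (7.2 − 1.0 + 3.4 − 15.3 + 13.1 − 12.5) / 6 = -0.8500%
Mean R_m = (2.3 + 1.8 − 0.6 − 6.2 + 5.2 − 4.2) / 6 = -0.2833%
Σ(R_i − R̄_i)(R_m − R̄_m) = 226.7550  ⇒  Cov = 226.7550 / 6 = 37.7925
Σ(R_m − R̄_m)² = 91.5283  ⇒  Var(R_m) = 91.5283 / 6 = 15.2547
β = Cov / Var(R_m) = 37.7925 / 15.2547 = 2.4774
E(R) = R_f + β × MRP = 4.33% + 2.4774 × 5.03% = 16.79%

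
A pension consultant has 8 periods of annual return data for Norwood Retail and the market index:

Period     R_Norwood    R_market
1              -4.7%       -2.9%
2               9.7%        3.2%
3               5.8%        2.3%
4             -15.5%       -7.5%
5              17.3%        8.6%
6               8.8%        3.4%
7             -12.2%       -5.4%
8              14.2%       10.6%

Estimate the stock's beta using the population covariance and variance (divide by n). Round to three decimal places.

1.850

Mean R_i = (-4.7 + 9.7 + 5.8 − 15.5 + 17.3 + 8.8 − 12.2 + 14.2) / 8 = 2.9250%
Mean R_m = (-2.9 + 3.2 + 2.3 − 7.5 + 8.6 + 3.4 − 5.4 + 10.6) / 8 = 1.5375%
Σ(R_i − R̄_i)(R_m − R̄_m) = 533.3825  ⇒  Cov = 533.3825 / 8 = 66.6728
Σ(R_m − R̄_m)² = 288.3188  ⇒  Var(R_m) = 288.3188 / 8 = 36.0399
β = Cov / Var(R_m) = 66.6728 / 36.0399 = 1.8500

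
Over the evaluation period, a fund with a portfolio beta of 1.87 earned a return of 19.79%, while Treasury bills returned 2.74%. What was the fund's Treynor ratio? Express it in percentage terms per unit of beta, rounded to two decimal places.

Treynor = (R_P − R_f) / β_P = (19.79% − 2.74%) / 1.8700 = 17.05% / 1.8700 = 9.12%

9.12%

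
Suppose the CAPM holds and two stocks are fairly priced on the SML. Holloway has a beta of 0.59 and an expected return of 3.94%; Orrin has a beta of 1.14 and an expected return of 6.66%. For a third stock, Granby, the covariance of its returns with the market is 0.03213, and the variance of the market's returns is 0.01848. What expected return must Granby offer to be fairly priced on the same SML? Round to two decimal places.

9.62%

MRP = (6.66% − 3.94%) / (1.14 − 0.59) = 4.9455%
R_f = 3.94% − 0.59 × 4.9455% = 1.0222%
β_Granby = Cov / Var(R_m) = 0.03213 / 0.01848 = 1.7386
E(R_Granby) = R_f + β × MRP = 1.0222% + 1.7386 × 4.9455% = 9.62%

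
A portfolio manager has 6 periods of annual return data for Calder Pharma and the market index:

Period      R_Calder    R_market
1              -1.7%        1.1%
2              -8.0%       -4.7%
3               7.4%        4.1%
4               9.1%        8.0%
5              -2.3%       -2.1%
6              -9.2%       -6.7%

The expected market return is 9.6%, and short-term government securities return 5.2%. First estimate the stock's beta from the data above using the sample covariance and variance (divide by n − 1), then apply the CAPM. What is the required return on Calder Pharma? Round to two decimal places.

Mean R_i = (-1.7 − 8.0 + 7.4 + 9.1 − 2.3 − 9.2) / 6 = -0.7833%
Mean R_m = (1.1 − 4.7 + 4.1 + 8.0 − 2.1 − 6.7) / 6 = -0.0500%
Σ(R_i − R̄_i)(R_m − R̄_m) = 205.1050  ⇒  Cov = 205.1050 / 5 = 41.0210
Σ(R_m − R̄_m)² = 153.3950  ⇒  Var(R_m) = 153.3950 / 5 = 30.6790
β = Cov / Var(R_m) = 41.0210 / 30.6790 = 1.3371
MRP = 9.6% − 5.2% = 4.40%
E(R) = R_f + β × MRP = 5.2% + 1.3371 × 4.4% = 11.08%

11.08%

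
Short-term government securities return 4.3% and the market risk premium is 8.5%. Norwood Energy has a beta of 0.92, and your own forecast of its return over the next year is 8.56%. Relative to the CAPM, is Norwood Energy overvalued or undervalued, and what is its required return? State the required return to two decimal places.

Required return = R_f + β·MRP = 4.3% + 0.92 × 8.5% = 12.12%
Forecast 8.56% < required 12.12% → the stock plots below the SML → overvalued.

Overvalued; required return 12.12%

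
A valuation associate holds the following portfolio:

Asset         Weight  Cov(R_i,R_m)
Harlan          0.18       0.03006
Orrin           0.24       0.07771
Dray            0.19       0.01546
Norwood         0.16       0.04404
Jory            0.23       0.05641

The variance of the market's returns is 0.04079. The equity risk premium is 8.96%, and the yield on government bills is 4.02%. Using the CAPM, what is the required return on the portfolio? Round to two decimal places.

β_Harlan = 0.03006 / 0.04079 = 0.7369
β_Orrin = 0.07771 / 0.04079 = 1.9051
β_Dray = 0.01546 / 0.04079 = 0.3790
β_Norwood = 0.04404 / 0.04079 = 1.0797
β_Jory = 0.05641 / 0.04079 = 1.3829
β_P = Σ w_i β_i = 0.18×0.7369 + 0.24×1.9051 + 0.19×0.3790 + 0.16×1.0797 + 0.23×1.3829 = 1.1527
E(R_P) = R_f + β_P × MRP = 4.02% + 1.1527 × 8.96% = 14.35%

14.35%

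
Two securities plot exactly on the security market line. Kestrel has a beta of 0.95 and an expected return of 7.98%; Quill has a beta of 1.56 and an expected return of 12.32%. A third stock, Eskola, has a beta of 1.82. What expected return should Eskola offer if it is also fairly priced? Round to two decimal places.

MRP (SML slope) = (12.32% − 7.98%) / (1.56 − 0.95) = 4.34% / 0.61 = 7.1148%
R_f (intercept) = 7.98% − 0.95 × 7.1148% = 1.2209%
E(R_Eskola) = R_f + β × MRP = 1.2209% + 1.82 × 7.1148% = 14.17%

14.17%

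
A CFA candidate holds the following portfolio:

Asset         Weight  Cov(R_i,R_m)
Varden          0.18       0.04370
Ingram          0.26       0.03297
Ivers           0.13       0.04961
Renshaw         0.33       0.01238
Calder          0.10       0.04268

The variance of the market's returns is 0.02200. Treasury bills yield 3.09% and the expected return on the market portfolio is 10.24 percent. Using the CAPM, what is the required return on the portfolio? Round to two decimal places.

β_Varden = 0.04370 / 0.02200 = 1.9864
β_Ingram = 0.03297 / 0.02200 = 1.4986
β_Ivers = 0.04961 / 0.02200 = 2.2550
β_Renshaw = 0.01238 / 0.02200 = 0.5627
β_Calder = 0.04268 / 0.02200 = 1.9400
β_P = Σ w_i β_i = 0.18×1.9864 + 0.26×1.4986 + 0.13×2.2550 + 0.33×0.5627 + 0.10×1.9400 = 1.4200
MRP = 10.24% − 3.09% = 7.15%
E(R_P) = R_f + β_P × MRP = 3.09% + 1.4200 × 7.15% = 13.24%

13.24%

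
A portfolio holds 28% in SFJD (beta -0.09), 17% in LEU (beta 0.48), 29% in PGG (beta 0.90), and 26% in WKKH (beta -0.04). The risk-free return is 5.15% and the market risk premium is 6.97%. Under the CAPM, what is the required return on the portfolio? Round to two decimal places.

β_P = Σ w_i β_i = 0.28×-0.09 + 0.17×0.48 + 0.29×0.90 + 0.26×-0.04 = 0.3070
E(R_P) = R_f + β_P × MRP = 5.15% + 0.3070 × 6.97% = 7.29%

7.29%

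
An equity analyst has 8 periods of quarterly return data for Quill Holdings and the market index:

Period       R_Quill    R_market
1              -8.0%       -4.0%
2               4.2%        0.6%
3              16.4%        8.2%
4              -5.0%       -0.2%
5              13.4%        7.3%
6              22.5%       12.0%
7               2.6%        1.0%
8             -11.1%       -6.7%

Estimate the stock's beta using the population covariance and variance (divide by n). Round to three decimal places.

Mean R_i = (-8.0 + 4.2 + 16.4 − 5.0 + 13.4 + 22.5 + 2.6 − 11.1) / 8 = 4.3750%
Mean R_m = (-4.0 + 0.6 + 8.2 − 0.2 + 7.3 + 12.0 + 1.0 − 6.7) / 8 = 2.2750%
Σ(R_i − R̄_i)(R_m − R̄_m) = 535.1650  ⇒  Cov = 535.1650 / 8 = 66.8956
Σ(R_m − R̄_m)² = 285.4150  ⇒  Var(R_m) = 285.4150 / 8 = 35.6769
β = Cov / Var(R_m) = 66.8956 / 35.6769 = 1.8750

1.875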